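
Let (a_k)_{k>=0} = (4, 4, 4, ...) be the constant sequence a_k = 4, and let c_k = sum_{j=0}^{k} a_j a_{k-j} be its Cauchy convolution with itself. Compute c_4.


Since a_j = 4 for all j >= 0, the convolution sum becomes
c_k = sum_{j=0}^{k} 4 * 4 = 16 * (k + 1).
Equivalently, the generating function of (a_k) is 4/(1 - x) and its square is 16/(1 - x)^2 = sum_{k>=0} 16(k + 1) x^k.
For k = 4: 16 * 5 = 80.

80


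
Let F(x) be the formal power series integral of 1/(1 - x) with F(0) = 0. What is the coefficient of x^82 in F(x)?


1/(1 - x) = sum_{k>=0} x^k. Integrating termwise and using F(0) = 0 gives
F(x) = sum_{k>=0} x^(k+1) / (k+1) = sum_{m>=1} x^m / m = -ln(1 - x).
So the coefficient of x^82 is 1/82 = 1/82.

1/82


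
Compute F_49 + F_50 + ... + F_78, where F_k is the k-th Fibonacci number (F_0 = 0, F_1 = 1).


Use the identity sum_{k=0}^{N} F_k = F_{N+2} - 1 (which follows from F_{k+2} - F_{k+1} = F_k). Then
sum_{k=49}^{78} F_k = (F_{80} - 1) - (F_{50} - 1) = F_{80} - F_{50}.
Computing: F_{80} = 23416728348467685, F_{50} = 12586269025, so
Sum = 23416728348467685 - 12586269025 = 23416715762198660.

23416715762198660


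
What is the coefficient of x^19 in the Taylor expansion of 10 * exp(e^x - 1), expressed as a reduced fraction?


exp(e^x - 1) = sum_{k>=0} Bell_k x^k / k!, where Bell_k is the k-th Bell number.
So the coefficient of x^19 is 10 * Bell_19 / 19!.
Computing: Bell_19 = 5832742205057 and 19! = 121645100408832000, giving
10 * 5832742205057/121645100408832000 = 5832742205057/12164510040883200.

5832742205057/12164510040883200


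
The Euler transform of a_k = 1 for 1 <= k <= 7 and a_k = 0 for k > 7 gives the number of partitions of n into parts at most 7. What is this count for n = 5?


Partitions of 5 into parts at most 7:
Using generating function (1-x)^(-1)(1-x^2)^(-1)...(1-x^7)^(-1),
the coefficient of x^5 = 7

7


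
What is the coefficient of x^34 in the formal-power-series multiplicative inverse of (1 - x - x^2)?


Let the inverse be f(x) = sum_{k>=0} a_k x^k. From f(x) * (1 - x - x^2) = 1 and matching coefficients:
 x^0: a_0 = 1.
 x^1: a_1 - a_0 = 0, so a_1 = 1.
 x^k (k >= 2): a_k - a_{k-1} - a_{k-2} = 0, i.e. a_k = a_{k-1} + a_{k-2}.
This is the Fibonacci-type recurrence shifted so that a_0 = a_1 = 1.
Iterating: a_0=1, a_1=1, a_2=2, a_3=3, a_4=5, a_5=8, a_6=13, a_7=21, a_8=34, a_9=55, ...
a_34 = 9227465.

9227465


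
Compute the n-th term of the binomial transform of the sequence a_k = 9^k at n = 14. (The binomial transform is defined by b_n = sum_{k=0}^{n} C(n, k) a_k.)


With a_k = 9^k, b_n = sum_{k=0}^{n} C(n, k) 9^k = (1 + 9)^n by the binomial theorem.
For n = 14: (1 + 9)^14 = 10^14 = 100000000000000.

100000000000000


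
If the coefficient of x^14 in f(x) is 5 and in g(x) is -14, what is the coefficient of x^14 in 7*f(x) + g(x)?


Scalar multiplication scales coefficients: 7 * 5 = 35.
Then add the g coefficient: 35 + -14
= 21

21


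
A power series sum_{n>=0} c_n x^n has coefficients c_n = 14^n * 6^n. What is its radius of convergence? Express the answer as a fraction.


By the root test (Cauchy-Hadamard), the radius is R = 1 / limsup_n |c_n|^(1/n).
Here |c_n|^(1/n) = (14^n * 6^n)^(1/n) = 14 * 6 = 84 for all n.
So R = 1/84 = 1/84.

1/84


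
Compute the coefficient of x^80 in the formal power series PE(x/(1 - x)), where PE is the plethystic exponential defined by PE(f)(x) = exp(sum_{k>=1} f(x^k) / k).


For f(x) = x/(1 - x) we have
sum_{k>=1} f(x^k) / k = sum_{k>=1} (1/k) * x^k / (1 - x^k) = sum_{k, m >= 1} x^(k m) / k,
which after exponentiating simplifies to
PE(x/(1 - x)) = prod_{k>=1} 1 / (1 - x^k).
This is the generating function for the partition function p(n), so the coefficient of x^80 is p(80).
Computing p(80) by dynamic programming over parts 1, 2, ..., 80: p(80) = 15796476.

15796476


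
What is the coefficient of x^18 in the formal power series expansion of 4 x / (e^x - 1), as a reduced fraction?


The exponential generating function for Bernoulli numbers is
x / (e^x - 1) = sum_{k>=0} B_k x^k / k!.
So the coefficient of x^18 in 4 x / (e^x - 1) is 4 B_18 / 18!.
Computing: B_18 = 43867/798, 18! = 6402373705728000, giving
4 * 43867/798 / 6402373705728000 = 43867/1277273554292736000.

43867/1277273554292736000


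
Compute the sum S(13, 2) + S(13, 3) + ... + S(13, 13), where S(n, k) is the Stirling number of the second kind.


By definition, S(n, k) counts partitions of an n-set into exactly k nonempty blocks.
Computing row n = 13 for k = 2..13:
S(13, k): 4095, 261625, 2532530, 7508501, 9321312, 5715424, 1899612, 359502, 39325, 2431, 78, 1
Sum = 27644436.

27644436


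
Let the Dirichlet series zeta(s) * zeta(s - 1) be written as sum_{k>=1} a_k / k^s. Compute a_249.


Convolution gives a_k = sum_{d | k} d * 1 = sum_{d | k} d = sigma(k), the sum of positive divisors of k.
For k = 249, the divisors are 1, 3, 83, 249, so
sigma(249) = 1 + 3 + 83 + 249 = 336.

336


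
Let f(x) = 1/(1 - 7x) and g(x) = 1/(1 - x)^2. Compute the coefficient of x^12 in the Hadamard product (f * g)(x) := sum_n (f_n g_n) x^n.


f has coefficients f_k = 7^k. For g = 1/(1 - x)^2 the coefficient is g_k = C(k + 1, 1) = k + 1. The Hadamard coefficient is (f * g)_k = 7^k * (k + 1).
For k = 12: 7^12 * 13 = 13841287201 * 13 = 179936733613.

179936733613


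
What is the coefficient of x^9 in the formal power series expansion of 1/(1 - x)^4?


The expansion 1/(1 - x)^r = sum_{k>=0} C(k + r - 1, r - 1) x^k follows from the multiset / negative-binomial theorem (or from repeated differentiation of the geometric series).
For r = 4 and k = 9:
C(12, 3) = 479001600 / (6 * 362880) = 220.

220


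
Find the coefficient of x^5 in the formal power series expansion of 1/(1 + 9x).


Write 1/(1 + c x) = 1/(1 - (-c) x) and apply the geometric-series identity
1/(1 - y) = sum_{k>=0} y^k to get 1/(1 + c x) = sum_{k>=0} (-c)^k x^k.
So the coefficient of x^k is (-c)^k = (-1)^k * c^k.
Here c = 9 and k = 5:
(-9)^5 = -1 * 59049 = -59049

-59049


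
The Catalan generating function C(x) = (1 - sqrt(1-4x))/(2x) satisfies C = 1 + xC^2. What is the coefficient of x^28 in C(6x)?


Substituting x -> 6x scales the n-th coefficient by 6^n, so [x^28] C(6x) = 6^28 * C_28.
C_28 = C(2*28, 28)/(29) = 7648690600760440/29 = 263747951750360.
So 6^28 * 263747951750360 = 6140942214464815497216 * 263747951750360 = 1619660930882415049029585160906997760.

1619660930882415049029585160906997760


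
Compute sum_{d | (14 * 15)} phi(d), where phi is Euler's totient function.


First, 14 * 15 = 210. One classical identity is sum_{d | n} phi(d) = n (each k in [1, n] has a unique gcd with n, and among the k's with gcd(k, n) = n/d there are phi(d) of them). So the sum equals 210. We also verify directly:
Divisors of 210: 1, 2, 3, 5, 6, 7, 10, 14, 15, 21, 30, 35, 42, 70, 105, 210.
phi values: 1, 1, 2, 4, 2, 6, 4, 6, 8, 12, 8, 24, 12, 24, 48, 48.
Sum = 210.

210


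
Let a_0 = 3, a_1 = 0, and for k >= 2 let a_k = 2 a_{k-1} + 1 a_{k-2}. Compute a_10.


Iterating the recurrence forward:
a_0 = 3
a_1 = 0
a_2 = 2*0 + 1*3 = 3
a_3 = 2*3 + 1*0 = 6
a_4 = 2*6 + 1*3 = 15
a_5 = 2*15 + 1*6 = 36
a_6 = 2*36 + 1*15 = 87
a_7 = 2*87 + 1*36 = 210
a_8 = 2*210 + 1*87 = 507
a_9 = 2*507 + 1*210 = 1224
a_10 = 2*1224 + 1*507 = 2955
So a_10 = 2955.

2955


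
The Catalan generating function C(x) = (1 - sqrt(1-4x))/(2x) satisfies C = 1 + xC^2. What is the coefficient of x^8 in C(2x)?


Substituting x -> 2x scales the n-th coefficient by 2^n, so [x^8] C(2x) = 2^8 * C_8.
C_8 = C(2*8, 8)/(9) = 12870/9 = 1430.
So 2^8 * 1430 = 256 * 1430 = 366080.

366080


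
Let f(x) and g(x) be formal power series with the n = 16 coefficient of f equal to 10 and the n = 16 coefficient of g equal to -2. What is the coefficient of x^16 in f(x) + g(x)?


Addition of formal power series is termwise.
The coefficient of x^16 in f + g = 10 + -2
= 8

8


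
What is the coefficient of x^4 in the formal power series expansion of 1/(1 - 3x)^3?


The general identity 1/(1 - c x)^r = sum_{k>=0} c^k C(k + r - 1, r - 1) x^k follows by substituting y = c x into 1/(1 - y)^r = sum_{k>=0} C(k + r - 1, r - 1) y^k.
For c = 3, r = 3, k = 4:
3^4 * C(6, 2) = 81 * 15 = 1215.

1215


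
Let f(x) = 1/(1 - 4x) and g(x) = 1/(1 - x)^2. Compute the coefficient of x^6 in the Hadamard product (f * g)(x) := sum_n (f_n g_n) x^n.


f has coefficients f_k = 4^k. For g = 1/(1 - x)^2 the coefficient is g_k = C(k + 1, 1) = k + 1. The Hadamard coefficient is (f * g)_k = 4^k * (k + 1).
For k = 6: 4^6 * 7 = 4096 * 7 = 28672.

28672


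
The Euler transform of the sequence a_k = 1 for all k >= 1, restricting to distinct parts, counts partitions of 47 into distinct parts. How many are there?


Partitions of 47 into distinct parts can be computed via generating function.
Product (1+x)(1+x^2)(1+x^3)...
The coefficient of x^47 = 2590

2590


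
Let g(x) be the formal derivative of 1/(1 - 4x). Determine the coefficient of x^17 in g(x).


Differentiate termwise: d/dx sum_{k>=0} 4^k x^k = sum_{k>=1} k 4^k x^(k-1) = sum_{j>=0} (j+1) 4^(j+1) x^j.
Equivalently, d/dx [1/(1 - 4x)] = 4/(1 - 4x)^2.
For j = 17: 18 * 4^18 = 18 * 68719476736 = 1236950581248.

1236950581248


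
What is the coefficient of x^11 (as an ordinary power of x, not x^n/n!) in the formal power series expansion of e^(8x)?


The exponential series is e^y = sum_{k>=0} y^k / k!. Substituting y = 8x gives
e^(8x) = sum_{k>=0} 8^k x^k / k!.
So the coefficient of x^n is a^n/n! with a = 8, n = 11:
8^11 / 11! = 8589934592/39916800 = 33554432/155925

33554432/155925


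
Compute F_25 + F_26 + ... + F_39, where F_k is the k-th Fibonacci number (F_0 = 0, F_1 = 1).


Use the identity sum_{k=0}^{N} F_k = F_{N+2} - 1 (which follows from F_{k+2} - F_{k+1} = F_k). Then
sum_{k=25}^{39} F_k = (F_{41} - 1) - (F_{26} - 1) = F_{41} - F_{26}.
Computing: F_{41} = 165580141, F_{26} = 121393, so
Sum = 165580141 - 121393 = 165458748.

165458748


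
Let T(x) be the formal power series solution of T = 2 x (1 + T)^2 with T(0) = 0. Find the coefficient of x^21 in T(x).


Apply the Lagrange inversion formula: if T = 2 x * phi(T) with phi(t) = (1 + t)^2, then [x^n] T = 2^n * (1/n) [t^(n-1)] phi(t)^n = 2^n * (1/n) [t^(n-1)] (1 + t)^(2n) = 2^n * (1/n) C(2n, n-1).
Using the identity C(2n, n-1) = C(2n, n) * n / (n+1), the unscaled factor equals C(2n, n) / (n+1) = C_n, the n-th Catalan number.
For n = 21: C_21 = C(42, 21) / 22 = 538257874440/22 = 24466267020.
With the 2^21 = 2097152 factor, the coefficient is 2097152 * 24466267020 = 51309480813527040.

51309480813527040


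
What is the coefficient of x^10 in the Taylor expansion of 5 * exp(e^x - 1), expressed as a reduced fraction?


exp(e^x - 1) = sum_{k>=0} Bell_k x^k / k!, where Bell_k is the k-th Bell number.
So the coefficient of x^10 is 5 * Bell_10 / 10!.
Computing: Bell_10 = 115975 and 10! = 3628800, giving
5 * 115975/3628800 = 23195/145152.

23195/145152


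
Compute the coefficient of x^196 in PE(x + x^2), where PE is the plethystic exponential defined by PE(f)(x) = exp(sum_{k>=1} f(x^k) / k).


With f(x) = x + x^2, the exponent is sum_{k>=1} (x^k + x^(2k)) / k = -ln(1 - x) - ln(1 - x^2). Exponentiating:
PE(x + x^2) = 1 / ((1 - x)(1 - x^2)).
This is the generating function for partitions of n into parts of size 1 or 2. The number of 2's can be any j in 0..98, and the rest are 1's, so
[x^196] = floor(196/2) + 1 = 99.

99


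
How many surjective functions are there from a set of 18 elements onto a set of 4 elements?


By inclusion-exclusion on which target elements are missed, the number of surjections from an n-set onto a k-set is
surj(n, k) = sum_{j=0}^{k} (-1)^j C(k, j) (k - j)^n.
Equivalently surj(n, k) = k! * S(n, k), where S(n, k) is the Stirling number of the second kind.
For n = 18, k = 4:
S(18, 4) = 2798806985, so
surj = 4! * 2798806985 = 24 * 2798806985 = 67171367640.

67171367640


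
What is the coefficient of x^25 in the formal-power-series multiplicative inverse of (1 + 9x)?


The inverse is 1/(1 + 9x). Apply the geometric identity 1/(1 - y) = sum_{k>=0} y^k with y = -9x:
1/(1 + 9x) = sum_{k>=0} (-9)^k x^k.
So the coefficient of x^25 is (-9)^25 = -717897987691852588770249.

-717897987691852588770249


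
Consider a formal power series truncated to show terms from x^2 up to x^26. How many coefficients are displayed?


From x^2 to x^26 inclusive, the count is 26 - 2 + 1 = 25.

25


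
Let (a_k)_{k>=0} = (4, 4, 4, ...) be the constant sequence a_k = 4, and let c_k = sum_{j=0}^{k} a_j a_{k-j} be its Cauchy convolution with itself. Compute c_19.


Since a_j = 4 for all j >= 0, the convolution sum becomes
c_k = sum_{j=0}^{k} 4 * 4 = 16 * (k + 1).
Equivalently, the generating function of (a_k) is 4/(1 - x) and its square is 16/(1 - x)^2 = sum_{k>=0} 16(k + 1) x^k.
For k = 19: 16 * 20 = 320.

320


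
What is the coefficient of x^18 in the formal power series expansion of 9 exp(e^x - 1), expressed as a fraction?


exp(e^x - 1) is the exponential generating function for the Bell numbers Bell_k: exp(e^x - 1) = sum_{k>=0} Bell_k x^k / k!.
So the coefficient of x^18 in 9 exp(e^x - 1) is 9 Bell_18 / 18!.
Computing: Bell_18 = 682076806159 and 18! = 6402373705728000, giving
9 * 682076806159/6402373705728000 = 97439543737/101624979456000.

97439543737/101624979456000


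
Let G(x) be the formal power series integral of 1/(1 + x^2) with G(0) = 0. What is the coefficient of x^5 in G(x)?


1/(1 + x^2) = sum_{j>=0} (-1)^j x^(2j). Integrating termwise with G(0) = 0:
G(x) = sum_{j>=0} (-1)^j x^(2j+1) / (2j+1) = arctan(x).
Only odd powers are nonzero. For x^5 write 5 = 2*2 + 1, giving
(-1)^2 / 5 = 1/5 = 1/5.

1/5


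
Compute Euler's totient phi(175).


phi(n) counts integers in [1, n] coprime to n. Using the multiplicative formula phi(n) = n * prod_{p | n} (1 - 1/p):
175 = 5^2 * 7, so
phi(175) = 175 * (1 - 1/5) * (1 - 1/7) = 120.

120


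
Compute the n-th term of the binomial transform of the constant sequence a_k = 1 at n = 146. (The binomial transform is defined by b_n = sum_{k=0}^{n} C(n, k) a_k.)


With a_k = 1 for all k, b_n = sum_{k=0}^{n} C(n, k) = 2^n by the binomial theorem.
For n = 146: 2^146 = 89202980794122492566142873090593446023921664.

89202980794122492566142873090593446023921664


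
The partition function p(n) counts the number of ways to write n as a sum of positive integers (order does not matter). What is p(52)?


Using the generating function prod_{k>=1} 1/(1-x^k), we compute p(52).
By dynamic programming over parts 1 through 52:
p(52) = 281589

281589


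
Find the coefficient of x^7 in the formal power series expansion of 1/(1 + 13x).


Write 1/(1 + c x) = 1/(1 - (-c) x) and apply the geometric-series identity
1/(1 - y) = sum_{k>=0} y^k to get 1/(1 + c x) = sum_{k>=0} (-c)^k x^k.
So the coefficient of x^k is (-c)^k = (-1)^k * c^k.
Here c = 13 and k = 7:
(-13)^7 = -1 * 62748517 = -62748517

-62748517


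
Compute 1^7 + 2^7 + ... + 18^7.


This power sum has a closed form given by Faulhaber's formula
sum_{k=1}^{m} k^p = (1 / (p + 1)) * sum_{j=0}^{p} C(p + 1, j) B_j m^(p + 1 - j),
but for small m direct computation is fastest:
1 + 128 + 2187 + 16384 + 78125 + 279936 + 823543 + 2097152 + 4782969 + 10000000 + 19487171 + 35831808 + 62748517 + 105413504 + 170859375 + 268435456 + 410338673 + 612220032 = 1703414961.

1703414961


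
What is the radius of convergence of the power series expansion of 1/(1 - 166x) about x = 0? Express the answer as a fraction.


Expanding 1/(1 - 166x) = sum_{k>=0} 166^k x^k, the series converges when |166x| < 1, i.e., |x| < 1/166.
So the radius of convergence is 1/166 = 1/166.

1/166


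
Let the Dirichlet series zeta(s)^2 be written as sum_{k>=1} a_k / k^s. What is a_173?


The Dirichlet convolution of the constant function 1 with itself gives (1 * 1)(k) = sum_{d | k} 1 = d(k), the number of positive divisors of k.
Since zeta(s) = sum_{k>=1} 1/k^s, we have zeta(s)^2 = sum_{k>=1} d(k)/k^s, so a_k = d(k).
For k = 173: the divisors are 1, 173.
Count = 2.

2


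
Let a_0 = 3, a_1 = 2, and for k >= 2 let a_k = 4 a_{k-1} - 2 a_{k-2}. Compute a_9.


Iterating the recurrence forward:
a_0 = 3
a_1 = 2
a_2 = 4*2 - 2*3 = 2
a_3 = 4*2 - 2*2 = 4
a_4 = 4*4 - 2*2 = 12
a_5 = 4*12 - 2*4 = 40
a_6 = 4*40 - 2*12 = 136
a_7 = 4*136 - 2*40 = 464
a_8 = 4*464 - 2*136 = 1584
a_9 = 4*1584 - 2*464 = 5408
So a_9 = 5408.

5408


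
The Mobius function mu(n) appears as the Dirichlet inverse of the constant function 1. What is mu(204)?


204 has a squared prime factor, so mu(204) = 0.
Factorization reveals a repeated prime.

0


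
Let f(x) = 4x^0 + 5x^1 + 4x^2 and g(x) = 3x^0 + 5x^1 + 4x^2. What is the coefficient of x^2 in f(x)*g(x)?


Cauchy product at x^2:
4*4 + 5*5 + 4*3
= 53

53


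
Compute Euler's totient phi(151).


phi(n) counts integers in [1, n] coprime to n. Using the multiplicative formula phi(n) = n * prod_{p | n} (1 - 1/p):
151 = 151, so
phi(151) = 151 * (1 - 1/151) = 150.

150


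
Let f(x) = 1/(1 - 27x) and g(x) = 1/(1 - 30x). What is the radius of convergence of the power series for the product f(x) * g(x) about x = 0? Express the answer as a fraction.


The radius of 1/(1 - 27x) is 1/27 (nearest singularity at x = 1/27), and the radius of 1/(1 - 30x) is 1/30.
The product f(x)*g(x) = 1/((1 - 27x)(1 - 30x)) has singularities at both 1/27 and 1/30, so its radius of convergence is the distance to the nearest one:
min(1/27, 1/30) = 1/30.

1/30


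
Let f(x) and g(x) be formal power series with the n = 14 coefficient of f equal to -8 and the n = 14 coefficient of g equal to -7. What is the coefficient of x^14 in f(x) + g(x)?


Addition of formal power series is termwise.
The coefficient of x^14 in f + g = -8 + -7
= -15

-15


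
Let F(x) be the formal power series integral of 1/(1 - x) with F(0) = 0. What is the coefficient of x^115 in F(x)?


1/(1 - x) = sum_{k>=0} x^k. Integrating termwise and using F(0) = 0 gives
F(x) = sum_{k>=0} x^(k+1) / (k+1) = sum_{m>=1} x^m / m = -ln(1 - x).
So the coefficient of x^115 is 1/115 = 1/115.

1/115


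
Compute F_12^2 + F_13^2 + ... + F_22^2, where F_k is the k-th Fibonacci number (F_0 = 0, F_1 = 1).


There is a standard identity sum_{k=0}^{N} F_k^2 = F_N * F_{N+1} (proved inductively from the telescoping relation F_k^2 = F_k F_{k+1} - F_{k-1} F_k). Then
sum_{k=12}^{22} F_k^2 = F_22 F_23 - F_11 F_12.
Computing: F_22 = 17711, F_23 = 28657, F_11 = 89, F_12 = 144.
Sum = 17711 * 28657 - 89 * 144 = 507531311.

507531311


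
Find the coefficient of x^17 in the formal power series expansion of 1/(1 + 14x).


Write 1/(1 + c x) = 1/(1 - (-c) x) and apply the geometric-series identity
1/(1 - y) = sum_{k>=0} y^k to get 1/(1 + c x) = sum_{k>=0} (-c)^k x^k.
So the coefficient of x^k is (-c)^k = (-1)^k * c^k.
Here c = 14 and k = 17:
(-14)^17 = -1 * 30491346729331195904 = -30491346729331195904

-30491346729331195904


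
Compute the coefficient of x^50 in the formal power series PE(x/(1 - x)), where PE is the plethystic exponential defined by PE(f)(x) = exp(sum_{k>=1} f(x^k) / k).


For f(x) = x/(1 - x) we have
sum_{k>=1} f(x^k) / k = sum_{k>=1} (1/k) * x^k / (1 - x^k) = sum_{k, m >= 1} x^(k m) / k,
which after exponentiating simplifies to
PE(x/(1 - x)) = prod_{k>=1} 1 / (1 - x^k).
This is the generating function for the partition function p(n), so the coefficient of x^50 is p(50).
Computing p(50) by dynamic programming over parts 1, 2, ..., 50: p(50) = 204226.

204226


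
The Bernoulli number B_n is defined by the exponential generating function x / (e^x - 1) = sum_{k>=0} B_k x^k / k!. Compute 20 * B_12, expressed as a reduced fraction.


Bernoulli numbers can also be computed recursively via B_0 = 1 and sum_{j=0}^{m} C(m+1, j) B_j = 0 for m >= 1. Odd-index Bernoulli numbers vanish for k >= 3.
Computing B_12 = -691/2730, so 20 * B_12 = 20 * -691/2730 = -1382/273.

-1382/273


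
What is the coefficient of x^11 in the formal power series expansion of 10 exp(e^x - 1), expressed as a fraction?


exp(e^x - 1) is the exponential generating function for the Bell numbers Bell_k: exp(e^x - 1) = sum_{k>=0} Bell_k x^k / k!.
So the coefficient of x^11 in 10 exp(e^x - 1) is 10 Bell_11 / 11!.
Computing: Bell_11 = 678570 and 11! = 39916800, giving
10 * 678570/39916800 = 22619/133056.

22619/133056


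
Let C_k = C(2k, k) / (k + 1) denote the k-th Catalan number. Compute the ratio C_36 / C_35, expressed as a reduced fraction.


Using C_k = (2k)! / (k! (k+1)!), the ratio C_{k+1}/C_k simplifies to
C_{k+1}/C_k = [(2k+2)! / ((k+1)! (k+2)!)] * [k! (k+1)! / (2k)!]
 = (2k+2)(2k+1) / ((k+1)(k+2)) = 2(2k+1) / (k+2).
For k = 35: 2(2*35 + 1) / (35 + 2) = 142/37 = 142/37.

142/37


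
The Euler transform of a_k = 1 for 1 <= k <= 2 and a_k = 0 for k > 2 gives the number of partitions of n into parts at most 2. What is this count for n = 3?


Partitions of 3 into parts at most 2:
Using generating function (1-x)^(-1)(1-x^2)^(-1),
the coefficient of x^3 = 2

2


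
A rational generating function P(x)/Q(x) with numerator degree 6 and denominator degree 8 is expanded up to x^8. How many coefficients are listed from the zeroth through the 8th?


Expanding up to x^8 gives the coefficients for x^0, x^1, ..., x^8.
That is 8 + 1 = 9 coefficients in total.

9


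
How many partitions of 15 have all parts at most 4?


Using the generating function (1-x)^(-1)(1-x^2)^(-1)...(1-x^4)^(-1),
the coefficient of x^15 counts these restricted partitions.
Result = 54

54


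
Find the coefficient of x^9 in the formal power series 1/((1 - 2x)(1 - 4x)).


By partial fractions or Cauchy convolution:
The coefficient equals sum_{k=0}^{9} 2^k * 4^(9-k).
= 523776

523776


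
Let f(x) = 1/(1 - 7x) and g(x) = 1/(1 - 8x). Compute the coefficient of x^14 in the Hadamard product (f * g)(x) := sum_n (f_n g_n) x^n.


f has coefficients f_k = 7^k and g has coefficients g_k = 8^k, so the Hadamard product has coefficient (f*g)_k = 7^k * 8^k = 56^k.
For k = 14: 56^14 = 2982856619293778479415296.

2982856619293778479415296


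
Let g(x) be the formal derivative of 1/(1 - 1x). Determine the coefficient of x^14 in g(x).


Differentiate termwise: d/dx sum_{k>=0} 1^k x^k = sum_{k>=1} k 1^k x^(k-1) = sum_{j>=0} (j+1) 1^(j+1) x^j.
Equivalently, d/dx [1/(1 - 1x)] = 1/(1 - 1x)^2.
For j = 14: 15 * 1^15 = 15 * 1 = 15.

15


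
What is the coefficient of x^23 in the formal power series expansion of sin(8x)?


The Maclaurin series is sin(t) = sum_{k>=0} (-1)^k t^(2k+1) / (2k+1)!, so substituting t = 8x, only odd powers of x are nonzero, with coefficient of x^(2k+1) equal to (-1)^k 8^(2k+1) / (2k+1)!.
Write 23 = 2*11 + 1, giving the coefficient (-1)^11 * 8^23 / 23! = -590295810358705651712/25852016738884976640000 = -1125899906842624/49308808782358125.

-1125899906842624/49308808782358125


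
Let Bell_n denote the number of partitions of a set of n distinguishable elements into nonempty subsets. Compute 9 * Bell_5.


Bell_5 can be computed from the Bell triangle or from Dobinski's identity Bell_n = (1/e) * sum_{k>=0} k^n / k!.
Computing Bell_5 = 52.
Then 9 * 52 = 468.

468


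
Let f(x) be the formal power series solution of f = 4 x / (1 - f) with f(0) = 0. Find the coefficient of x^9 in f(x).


Apply Lagrange inversion: f = 4 x * phi(f) with phi(t) = 1/(1 - t), so
[x^n] f = 4^n * (1/n) [t^(n-1)] phi(t)^n = 4^n * (1/n) [t^(n-1)] (1 - t)^(-n) = 4^n * (1/n) C(2n - 2, n - 1) = 4^n * C_{n-1}.
For n = 9: C_8 = C(16, 8) / 9 = 12870/9 = 1430.
With the 4^9 = 262144 factor, the coefficient is 262144 * 1430 = 374865920.

374865920


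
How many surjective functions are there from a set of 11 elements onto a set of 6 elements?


By inclusion-exclusion on which target elements are missed, the number of surjections from an n-set onto a k-set is
surj(n, k) = sum_{j=0}^{k} (-1)^j C(k, j) (k - j)^n.
Equivalently surj(n, k) = k! * S(n, k), where S(n, k) is the Stirling number of the second kind.
For n = 11, k = 6:
S(11, 6) = 179487, so
surj = 6! * 179487 = 720 * 179487 = 129230640.

129230640


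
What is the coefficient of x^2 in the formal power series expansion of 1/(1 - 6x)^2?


The general identity 1/(1 - c x)^r = sum_{k>=0} c^k C(k + r - 1, r - 1) x^k follows by substituting y = c x into 1/(1 - y)^r = sum_{k>=0} C(k + r - 1, r - 1) y^k.
For c = 6, r = 2, k = 2:
6^2 * C(3, 1) = 36 * 3 = 108.

108


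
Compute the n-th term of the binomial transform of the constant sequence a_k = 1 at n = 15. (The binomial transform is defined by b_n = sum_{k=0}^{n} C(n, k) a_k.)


With a_k = 1 for all k, b_n = sum_{k=0}^{n} C(n, k) = 2^n by the binomial theorem.
For n = 15: 2^15 = 32768.

32768


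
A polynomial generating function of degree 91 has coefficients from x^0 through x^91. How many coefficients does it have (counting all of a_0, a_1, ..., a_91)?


A polynomial of degree 91 takes the form a_0 + a_1 x + ... + a_91 x^91.
The number of coefficients is 91 + 1 = 92.

92


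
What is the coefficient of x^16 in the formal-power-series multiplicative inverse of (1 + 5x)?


The inverse is 1/(1 + 5x). Apply the geometric identity 1/(1 - y) = sum_{k>=0} y^k with y = -5x:
1/(1 + 5x) = sum_{k>=0} (-5)^k x^k.
So the coefficient of x^16 is (-5)^16 = 152587890625.

152587890625


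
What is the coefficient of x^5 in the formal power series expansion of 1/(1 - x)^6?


The expansion 1/(1 - x)^r = sum_{k>=0} C(k + r - 1, r - 1) x^k follows from the multiset / negative-binomial theorem (or from repeated differentiation of the geometric series).
For r = 6 and k = 5:
C(10, 5) = 3628800 / (120 * 120) = 252.

252


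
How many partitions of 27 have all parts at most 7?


Using the generating function (1-x)^(-1)(1-x^2)^(-1)...(1-x^7)^(-1),
the coefficient of x^27 counts these restricted partitions.
Result = 1175

1175


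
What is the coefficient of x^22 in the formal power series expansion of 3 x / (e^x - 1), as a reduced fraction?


The exponential generating function for Bernoulli numbers is
x / (e^x - 1) = sum_{k>=0} B_k x^k / k!.
So the coefficient of x^22 in 3 x / (e^x - 1) is 3 B_22 / 22!.
Computing: B_22 = 854513/138, 22! = 1124000727777607680000, giving
3 * 854513/138 / 1124000727777607680000 = 77683/4700366679797268480000.

77683/4700366679797268480000


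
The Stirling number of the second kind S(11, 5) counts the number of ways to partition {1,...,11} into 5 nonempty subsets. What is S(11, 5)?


Using the explicit formula S(n,k) = (1/k!) sum_{j=0}^{k} (-1)^(k-j) C(k,j) j^n:
S(11, 5) = 246730
Equivalently, S(n,k) is n! times the coefficient of x^n in the EGF (e^x - 1)^k / k!.

246730


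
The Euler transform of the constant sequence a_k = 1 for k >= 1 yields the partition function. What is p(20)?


The Euler transform converts the sequence a_k = 1 into the number of integer partitions.
Using the recurrence or dynamic programming:
p(20) = 627

627


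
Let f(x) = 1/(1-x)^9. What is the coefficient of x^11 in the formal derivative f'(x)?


Differentiate: d/dx [ 1/(1-x)^r ] = r / (1-x)^(r+1).
Here r = 9, so f'(x) = 9 / (1-x)^10.
The expansion of 1/(1-x)^(r+1) has coefficient of x^n equal to C(n+r, r).
So the coefficient of x^11 in f'(x) is
9 * C(20, 9) = 9 * 167960 = 1511640

1511640


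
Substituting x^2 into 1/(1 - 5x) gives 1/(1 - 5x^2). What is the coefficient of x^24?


The coefficient of x^(2m) in 1/(1 - 5x^2) is 5^m.
With n = 24 = 2*12, the coefficient is 5^12 = 244140625.

244140625


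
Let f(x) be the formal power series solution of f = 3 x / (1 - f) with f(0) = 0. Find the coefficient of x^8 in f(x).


Apply Lagrange inversion: f = 3 x * phi(f) with phi(t) = 1/(1 - t), so
[x^n] f = 3^n * (1/n) [t^(n-1)] phi(t)^n = 3^n * (1/n) [t^(n-1)] (1 - t)^(-n) = 3^n * (1/n) C(2n - 2, n - 1) = 3^n * C_{n-1}.
For n = 8: C_7 = C(14, 7) / 8 = 3432/8 = 429.
With the 3^8 = 6561 factor, the coefficient is 6561 * 429 = 2814669.

2814669


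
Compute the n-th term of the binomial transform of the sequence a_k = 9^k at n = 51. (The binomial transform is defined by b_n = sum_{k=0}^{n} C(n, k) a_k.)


With a_k = 9^k, b_n = sum_{k=0}^{n} C(n, k) 9^k = (1 + 9)^n by the binomial theorem.
For n = 51: (1 + 9)^51 = 10^51 = 1000000000000000000000000000000000000000000000000000.

1000000000000000000000000000000000000000000000000000


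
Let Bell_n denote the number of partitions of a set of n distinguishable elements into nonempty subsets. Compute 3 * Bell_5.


Bell_5 can be computed from the Bell triangle or from Dobinski's identity Bell_n = (1/e) * sum_{k>=0} k^n / k!.
Computing Bell_5 = 52.
Then 3 * 52 = 156.

156


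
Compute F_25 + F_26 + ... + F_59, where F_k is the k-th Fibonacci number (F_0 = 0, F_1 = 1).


Use the identity sum_{k=0}^{N} F_k = F_{N+2} - 1 (which follows from F_{k+2} - F_{k+1} = F_k). Then
sum_{k=25}^{59} F_k = (F_{61} - 1) - (F_{26} - 1) = F_{61} - F_{26}.
Computing: F_{61} = 2504730781961, F_{26} = 121393, so
Sum = 2504730781961 - 121393 = 2504730660568.

2504730660568


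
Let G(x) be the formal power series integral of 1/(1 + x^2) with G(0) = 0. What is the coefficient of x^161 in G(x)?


1/(1 + x^2) = sum_{j>=0} (-1)^j x^(2j). Integrating termwise with G(0) = 0:
G(x) = sum_{j>=0} (-1)^j x^(2j+1) / (2j+1) = arctan(x).
Only odd powers are nonzero. For x^161 write 161 = 2*80 + 1, giving
(-1)^80 / 161 = 1/161 = 1/161.

1/161


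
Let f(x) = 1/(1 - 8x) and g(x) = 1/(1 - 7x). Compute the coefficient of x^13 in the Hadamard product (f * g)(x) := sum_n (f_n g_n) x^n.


f has coefficients f_k = 8^k and g has coefficients g_k = 7^k, so the Hadamard product has coefficient (f*g)_k = 8^k * 7^k = 56^k.
For k = 13: 56^13 = 53265296773103187132416.

53265296773103187132416


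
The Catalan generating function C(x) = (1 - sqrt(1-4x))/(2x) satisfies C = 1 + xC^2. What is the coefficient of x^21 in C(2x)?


Substituting x -> 2x scales the n-th coefficient by 2^n, so [x^21] C(2x) = 2^21 * C_21.
C_21 = C(2*21, 21)/(22) = 538257874440/22 = 24466267020.
So 2^21 * 24466267020 = 2097152 * 24466267020 = 51309480813527040.

51309480813527040


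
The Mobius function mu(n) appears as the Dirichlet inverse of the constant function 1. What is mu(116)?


116 has a squared prime factor, so mu(116) = 0.
Factorization reveals a repeated prime.

0


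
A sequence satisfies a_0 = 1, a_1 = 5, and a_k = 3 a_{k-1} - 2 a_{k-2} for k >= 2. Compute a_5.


The characteristic equation is t^2 - 3 t + 2 = 0, with roots r_1 = 2 and r_2 = 1 (so c_1 = r_1 + r_2, c_2 = -r_1 r_2 as required).
One can use the closed form a_n = A r_1^n + B r_2^n, but direct iteration is more reliable:
a_0 = 1, a_1 = 5, a_2 = 13, a_3 = 29, a_4 = 61, a_5 = 125.
So a_5 = 125.

125


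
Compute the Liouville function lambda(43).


The Liouville function is lambda(k) = (-1)^Omega(k), where Omega(k) counts the prime factors of k with multiplicity.
Factoring: 43 = 43, so Omega(43) = 1.
lambda(43) = (-1)^1 = -1.

-1


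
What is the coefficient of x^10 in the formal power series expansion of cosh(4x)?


The Maclaurin series is cosh(t) = sum_{m>=0} t^(2m) / (2m)!, so substituting t = 4x, only even powers of x are nonzero, with coefficient of x^(2m) equal to 4^(2m) / (2m)!.
For x^10 the coefficient is 4^10/10! = 1048576/3628800 = 4096/14175.

4096/14175


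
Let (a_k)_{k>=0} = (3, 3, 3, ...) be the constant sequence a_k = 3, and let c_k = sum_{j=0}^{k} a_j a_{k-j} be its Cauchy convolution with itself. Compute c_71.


Since a_j = 3 for all j >= 0, the convolution sum becomes
c_k = sum_{j=0}^{k} 3 * 3 = 9 * (k + 1).
Equivalently, the generating function of (a_k) is 3/(1 - x) and its square is 9/(1 - x)^2 = sum_{k>=0} 9(k + 1) x^k.
For k = 71: 9 * 72 = 648.

648


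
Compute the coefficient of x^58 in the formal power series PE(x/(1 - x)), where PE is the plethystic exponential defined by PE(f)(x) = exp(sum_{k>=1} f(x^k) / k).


For f(x) = x/(1 - x) we have
sum_{k>=1} f(x^k) / k = sum_{k>=1} (1/k) * x^k / (1 - x^k) = sum_{k, m >= 1} x^(k m) / k,
which after exponentiating simplifies to
PE(x/(1 - x)) = prod_{k>=1} 1 / (1 - x^k).
This is the generating function for the partition function p(n), so the coefficient of x^58 is p(58).
Computing p(58) by dynamic programming over parts 1, 2, ..., 58: p(58) = 715220.

715220


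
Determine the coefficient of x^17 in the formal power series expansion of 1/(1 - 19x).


The geometric series identity gives 1/(1 - c x) = sum_{k>=0} c^k x^k, so the coefficient of x^k is c^k.
Here c = 19 and k = 17.
Computing: 19^17 = 5480386857784802185939

5480386857784802185939


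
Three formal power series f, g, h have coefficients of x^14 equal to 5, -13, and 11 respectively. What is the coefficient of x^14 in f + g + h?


Series addition is componentwise:
5 + -13 + 11
= 3

3


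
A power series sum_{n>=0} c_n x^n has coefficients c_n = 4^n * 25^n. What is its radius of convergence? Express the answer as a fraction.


By the root test (Cauchy-Hadamard), the radius is R = 1 / limsup_n |c_n|^(1/n).
Here |c_n|^(1/n) = (4^n * 25^n)^(1/n) = 4 * 25 = 100 for all n.
So R = 1/100 = 1/100.

1/100


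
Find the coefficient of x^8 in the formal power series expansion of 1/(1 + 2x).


Write 1/(1 + c x) = 1/(1 - (-c) x) and apply the geometric-series identity
1/(1 - y) = sum_{k>=0} y^k to get 1/(1 + c x) = sum_{k>=0} (-c)^k x^k.
So the coefficient of x^k is (-c)^k = (-1)^k * c^k.
Here c = 2 and k = 8:
(-2)^8 = 1 * 256 = 256

256


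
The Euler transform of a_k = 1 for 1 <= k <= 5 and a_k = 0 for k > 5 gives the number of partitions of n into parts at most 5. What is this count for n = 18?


Partitions of 18 into parts at most 5:
Using generating function (1-x)^(-1)(1-x^2)^(-1)...(1-x^5)^(-1),
the coefficient of x^18 = 141

141


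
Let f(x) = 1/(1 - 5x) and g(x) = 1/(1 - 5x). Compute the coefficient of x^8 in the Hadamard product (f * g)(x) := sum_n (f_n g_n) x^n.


f has coefficients f_k = 5^k and g has coefficients g_k = 5^k, so the Hadamard product has coefficient (f*g)_k = 5^k * 5^k = 25^k.
For k = 8: 25^8 = 152587890625.

152587890625


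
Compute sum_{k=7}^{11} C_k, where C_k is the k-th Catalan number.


C_7 through C_11: 429, 1430, 4862, 16796, 58786
Sum = 429 + 1430 + 4862 + 16796 + 58786
= 82303

82303


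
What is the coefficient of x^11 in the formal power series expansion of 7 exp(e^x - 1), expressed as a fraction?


exp(e^x - 1) is the exponential generating function for the Bell numbers Bell_k: exp(e^x - 1) = sum_{k>=0} Bell_k x^k / k!.
So the coefficient of x^11 in 7 exp(e^x - 1) is 7 Bell_11 / 11!.
Computing: Bell_11 = 678570 and 11! = 39916800, giving
7 * 678570/39916800 = 22619/190080.

22619/190080


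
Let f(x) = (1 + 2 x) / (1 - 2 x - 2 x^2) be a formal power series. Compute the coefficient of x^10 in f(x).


Write f(x) = sum_{k>=0} a_k x^k. Multiplying both sides by 1 - 2 x - 2 x^2 gives
(1 - 2 x - 2 x^2) sum_{k>=0} a_k x^k = 1 + 2 x.
Matching coefficients:
 x^0: a_0 = 1
 x^1: a_1 - 2 a_0 = 2  =>  a_1 = 2*1 + 2 = 4
 x^k (k >= 2): a_k = 2 a_{k-1} + 2 a_{k-2}.
Iterating: a_2 = 10, a_3 = 28, a_4 = 76, a_5 = 208, a_6 = 568, a_7 = 1552, a_8 = 4240, a_9 = 11584, a_10 = 31648.
So the coefficient of x^10 is 31648.

31648


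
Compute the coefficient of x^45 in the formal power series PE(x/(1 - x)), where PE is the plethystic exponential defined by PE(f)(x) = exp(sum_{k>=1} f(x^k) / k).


For f(x) = x/(1 - x) we have
sum_{k>=1} f(x^k) / k = sum_{k>=1} (1/k) * x^k / (1 - x^k) = sum_{k, m >= 1} x^(k m) / k,
which after exponentiating simplifies to
PE(x/(1 - x)) = prod_{k>=1} 1 / (1 - x^k).
This is the generating function for the partition function p(n), so the coefficient of x^45 is p(45).
Computing p(45) by dynamic programming over parts 1, 2, ..., 45: p(45) = 89134.

89134


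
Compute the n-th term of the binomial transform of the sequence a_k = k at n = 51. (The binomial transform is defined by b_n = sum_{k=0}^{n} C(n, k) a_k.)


With a_k = k, b_n = sum_{k=0}^{n} C(n, k) k. Using k * C(n, k) = n * C(n-1, k-1) gives b_n = n * sum_{k>=1} C(n-1, k-1) = n * 2^(n-1).
For n = 51: 51 * 2^50 = 51 * 1125899906842624 = 57420895248973824.

57420895248973824


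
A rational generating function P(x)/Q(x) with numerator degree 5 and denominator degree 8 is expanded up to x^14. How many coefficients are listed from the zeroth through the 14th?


Expanding up to x^14 gives the coefficients for x^0, x^1, ..., x^14.
That is 14 + 1 = 15 coefficients in total.

15


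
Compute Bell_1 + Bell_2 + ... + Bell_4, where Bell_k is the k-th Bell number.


Recall Bell_k counts set partitions of a k-set (with Bell_0 = 1 by convention).
Bell_1 through Bell_4: 1, 2, 5, 15
Sum = 1 + 2 + 5 + 15 = 23.

23


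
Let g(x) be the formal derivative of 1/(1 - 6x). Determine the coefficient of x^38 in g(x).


Differentiate termwise: d/dx sum_{k>=0} 6^k x^k = sum_{k>=1} k 6^k x^(k-1) = sum_{j>=0} (j+1) 6^(j+1) x^j.
Equivalently, d/dx [1/(1 - 6x)] = 6/(1 - 6x)^2.
For j = 38: 39 * 6^39 = 39 * 2227915756473955677973140996096 = 86888714502484271440952498847744.

86888714502484271440952498847744


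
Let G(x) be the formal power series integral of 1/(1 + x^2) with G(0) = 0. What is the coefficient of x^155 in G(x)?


1/(1 + x^2) = sum_{j>=0} (-1)^j x^(2j). Integrating termwise with G(0) = 0:
G(x) = sum_{j>=0} (-1)^j x^(2j+1) / (2j+1) = arctan(x).
Only odd powers are nonzero. For x^155 write 155 = 2*77 + 1, giving
(-1)^77 / 155 = -1/155 = -1/155.

-1/155


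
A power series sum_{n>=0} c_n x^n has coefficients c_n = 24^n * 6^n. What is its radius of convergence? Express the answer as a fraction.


By the root test (Cauchy-Hadamard), the radius is R = 1 / limsup_n |c_n|^(1/n).
Here |c_n|^(1/n) = (24^n * 6^n)^(1/n) = 24 * 6 = 144 for all n.
So R = 1/144 = 1/144.

1/144


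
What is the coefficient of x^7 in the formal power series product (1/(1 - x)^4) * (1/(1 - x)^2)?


Combine the factors: (1/(1 - x)^4) * (1/(1 - x)^2) = 1/(1 - x)^6.
Then use 1/(1 - x)^r = sum_{k>=0} C(k + r - 1, r - 1) x^k with r = 6 and k = 7:
C(12, 5) = 792.

792


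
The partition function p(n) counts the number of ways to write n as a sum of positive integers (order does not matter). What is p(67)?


Using the generating function prod_{k>=1} 1/(1-x^k), we compute p(67).
By dynamic programming over parts 1 through 67:
p(67) = 2679689

2679689


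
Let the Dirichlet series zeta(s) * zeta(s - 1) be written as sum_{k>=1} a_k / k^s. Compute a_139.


Convolution gives a_k = sum_{d | k} d * 1 = sum_{d | k} d = sigma(k), the sum of positive divisors of k.
For k = 139, the divisors are 1, 139, so
sigma(139) = 1 + 139 = 140.

140


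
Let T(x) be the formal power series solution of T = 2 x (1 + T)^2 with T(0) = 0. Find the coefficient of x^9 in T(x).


Apply the Lagrange inversion formula: if T = 2 x * phi(T) with phi(t) = (1 + t)^2, then [x^n] T = 2^n * (1/n) [t^(n-1)] phi(t)^n = 2^n * (1/n) [t^(n-1)] (1 + t)^(2n) = 2^n * (1/n) C(2n, n-1).
Using the identity C(2n, n-1) = C(2n, n) * n / (n+1), the unscaled factor equals C(2n, n) / (n+1) = C_n, the n-th Catalan number.
For n = 9: C_9 = C(18, 9) / 10 = 48620/10 = 4862.
With the 2^9 = 512 factor, the coefficient is 512 * 4862 = 2489344.

2489344


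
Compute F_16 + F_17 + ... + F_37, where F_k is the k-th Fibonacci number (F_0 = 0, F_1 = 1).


Use the identity sum_{k=0}^{N} F_k = F_{N+2} - 1 (which follows from F_{k+2} - F_{k+1} = F_k). Then
sum_{k=16}^{37} F_k = (F_{39} - 1) - (F_{17} - 1) = F_{39} - F_{17}.
Computing: F_{39} = 63245986, F_{17} = 1597, so
Sum = 63245986 - 1597 = 63244389.

63244389


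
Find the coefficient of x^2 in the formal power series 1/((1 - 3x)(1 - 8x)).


By partial fractions or Cauchy convolution:
The coefficient equals sum_{k=0}^{2} 3^k * 8^(2-k).
= 97

97


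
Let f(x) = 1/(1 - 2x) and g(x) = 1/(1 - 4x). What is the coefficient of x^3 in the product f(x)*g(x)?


The coefficient of x^n in f*g is the Cauchy product: sum_{k=0}^{n} a^k * b^(n-k).
With a=2, b=4, n=3:
sum_{k=0}^{3} 2^k * 4^(3-k)
= 120

120


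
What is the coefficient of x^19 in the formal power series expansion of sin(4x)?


The Maclaurin series is sin(t) = sum_{k>=0} (-1)^k t^(2k+1) / (2k+1)!, so substituting t = 4x, only odd powers of x are nonzero, with coefficient of x^(2k+1) equal to (-1)^k 4^(2k+1) / (2k+1)!.
Write 19 = 2*9 + 1, giving the coefficient (-1)^9 * 4^19 / 19! = -274877906944/121645100408832000 = -4194304/1856156927625.

-4194304/1856156927625
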